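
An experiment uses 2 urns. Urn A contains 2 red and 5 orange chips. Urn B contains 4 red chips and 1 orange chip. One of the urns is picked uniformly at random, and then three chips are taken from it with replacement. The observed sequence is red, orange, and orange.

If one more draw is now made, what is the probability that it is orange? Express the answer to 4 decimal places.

0.6217

Under each hypothesis, the probability of the observed sequence is: P(data | urn A) = (2/7)(5/7)(5/7) = 0.14577; P(data | urn B) = (4/5)(1/5)(1/5) = 0.032.
Weighting by the prior gives 1/2 · 0.14577 = 0.072886, 1/2 · 0.032 = 0.016; these sum to 0.088886.
The posterior is then P(urn A | data) = 0.81999, P(urn B | data) = 0.18001.
So P(orange next | data) = Σ P(orange next | H) P(H | data) = (5/7)(0.81999) + (1/5)(0.18001) = 0.62171.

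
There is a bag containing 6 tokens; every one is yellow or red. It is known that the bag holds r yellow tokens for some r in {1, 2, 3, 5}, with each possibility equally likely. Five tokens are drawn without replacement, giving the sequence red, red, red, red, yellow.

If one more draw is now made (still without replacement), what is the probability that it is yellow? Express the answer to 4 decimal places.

0.2857

For each hypothesis, P(data | H) works out to: P(data | r = 1) = (5/6)(4/5)(3/4)(2/3)(1/2) = 1/6; P(data | r = 2) = (4/6)(3/5)(2/4)(1/3)(2/2) = 1/15; P(data | r = 3) = (3/6)(2/5)(1/4)(0/3) = 0; P(data | r = 5) = (1/6)(0/5) = 0.
Multiplying each by its prior: 1/4 · 1/6 = 1/24, 1/4 · 1/15 = 1/60, 1/4 · 0 = 0, 1/4 · 0 = 0; with total 7/120.
The posterior is then P(r = 1 | data) = 5/7, P(r = 2 | data) = 2/7, P(r = 3 | data) = 0, P(r = 5 | data) = 0.
So P(yellow next | data) = Σ P(yellow next | H) P(H | data) = (0)(5/7) + (1)(2/7) = 2/7.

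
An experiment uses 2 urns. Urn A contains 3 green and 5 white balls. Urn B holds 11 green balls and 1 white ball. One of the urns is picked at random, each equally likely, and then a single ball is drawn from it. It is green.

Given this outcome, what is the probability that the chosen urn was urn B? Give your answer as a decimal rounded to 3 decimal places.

The likelihood of this draw under each hypothesis: P(data | urn A) = (3/8) = 3/8; P(data | urn B) = (11/12) = 11/12.
The prior-weighted likelihoods are 1/2 · 3/8 = 3/16, 1/2 · 11/12 = 11/24; these sum to 31/48.
Hence P(urn B | data) = (11/24) / (31/48) = 22/31.

0.710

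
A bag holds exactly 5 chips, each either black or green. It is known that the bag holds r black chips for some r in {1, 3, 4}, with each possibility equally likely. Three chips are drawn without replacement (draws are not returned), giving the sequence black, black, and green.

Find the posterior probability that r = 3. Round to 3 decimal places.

Compute the likelihood of the observed sequence for each case: P(data | r = 1) = (1/5)(0/4) = 0; P(data | r = 3) = (3/5)(2/4)(2/3) = 1/5; P(data | r = 4) = (4/5)(3/4)(1/3) = 1/5.
Multiplying each by its prior: 1/3 · 0 = 0, 1/3 · 1/5 = 1/15, 1/3 · 1/5 = 1/15; with total 2/15.
So P(r = 3 | data) = (1/15) / (2/15) = 1/2.

0.500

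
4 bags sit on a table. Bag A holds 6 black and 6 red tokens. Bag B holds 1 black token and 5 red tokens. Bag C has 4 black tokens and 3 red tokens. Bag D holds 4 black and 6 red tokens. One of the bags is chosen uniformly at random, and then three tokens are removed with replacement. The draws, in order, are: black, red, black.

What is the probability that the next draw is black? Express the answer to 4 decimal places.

0.4809

Compute the likelihood of the observed sequence for each case: P(data | bag A) = (6/12)(6/12)(6/12) = 0.125; P(data | bag B) = (1/6)(5/6)(1/6) = 0.023148; P(data | bag C) = (4/7)(3/7)(4/7) = 0.13994; P(data | bag D) = (4/10)(6/10)(4/10) = 0.096.
The prior-weighted likelihoods are 1/4 · 0.125 = 0.03125, 1/4 · 0.023148 = 0.005787, 1/4 · 0.13994 = 0.034985, 1/4 · 0.096 = 0.024; summing to 0.096022.
The posterior is then P(bag A | data) = 0.32544, P(bag B | data) = 0.060268, P(bag C | data) = 0.36435, P(bag D | data) = 0.24994.
So P(black next | data) = Σ P(black next | H) P(H | data) = (1/2)(0.32544) + (1/6)(0.060268) + (4/7)(0.36435) + (2/5)(0.24994) = 0.48094.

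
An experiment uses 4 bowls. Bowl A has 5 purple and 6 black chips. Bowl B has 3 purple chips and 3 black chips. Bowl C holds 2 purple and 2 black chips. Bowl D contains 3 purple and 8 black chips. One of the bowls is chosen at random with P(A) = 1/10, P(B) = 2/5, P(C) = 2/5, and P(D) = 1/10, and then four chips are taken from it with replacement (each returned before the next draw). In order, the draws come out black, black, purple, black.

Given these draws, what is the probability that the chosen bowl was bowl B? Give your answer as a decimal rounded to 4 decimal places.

Under each hypothesis, the probability of the observed sequence is: P(data | bowl A) = (6/11)(6/11)(5/11)(6/11) = 0.073765; P(data | bowl B) = (3/6)(3/6)(3/6)(3/6) = 0.0625; P(data | bowl C) = (2/4)(2/4)(2/4)(2/4) = 0.0625; P(data | bowl D) = (8/11)(8/11)(3/11)(8/11) = 0.10491.
Weighting by the prior gives 1/10 · 0.073765 = 0.0073765, 2/5 · 0.0625 = 0.025, 2/5 · 0.0625 = 0.025, 1/10 · 0.10491 = 0.010491; with total 0.067868.
Therefore the posterior P(bowl B | data) = (0.025) / (0.067868) = 0.36836.

0.3684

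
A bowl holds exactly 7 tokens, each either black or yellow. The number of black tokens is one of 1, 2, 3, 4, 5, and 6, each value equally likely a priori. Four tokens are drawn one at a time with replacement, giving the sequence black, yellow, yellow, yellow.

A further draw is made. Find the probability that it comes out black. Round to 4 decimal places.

0.3448

For each hypothesis, P(data | H) works out to: P(data | r = 1) = (1/7)(6/7)(6/7)(6/7) = 0.089963; P(data | r = 2) = (2/7)(5/7)(5/7)(5/7) = 0.10412; P(data | r = 3) = (3/7)(4/7)(4/7)(4/7) = 0.079967; P(data | r = 4) = (4/7)(3/7)(3/7)(3/7) = 0.044981; P(data | r = 5) = (5/7)(2/7)(2/7)(2/7) = 0.01666; P(data | r = 6) = (6/7)(1/7)(1/7)(1/7) = 0.002499.
Multiplying each by its prior: 1/6 · 0.089963 = 0.014994, 1/6 · 0.10412 = 0.017354, 1/6 · 0.079967 = 0.013328, 1/6 · 0.044981 = 0.0074969, 1/6 · 0.01666 = 0.0027766, 1/6 · 0.002499 = 0.00041649; with total 0.056365.
Dividing through by the total gives posterior P(r = 1 | data) = 0.26601, P(r = 2 | data) = 0.30788, P(r = 3 | data) = 0.23645, P(r = 4 | data) = 0.133, P(r = 5 | data) = 0.049261, P(r = 6 | data) = 0.0073892.
So P(black next | data) = Σ P(black next | H) P(H | data) = (1/7)(0.26601) + (2/7)(0.30788) + (3/7)(0.23645) + (4/7)(0.133) + (5/7)(0.049261) + (6/7)(0.0073892) = 0.34483.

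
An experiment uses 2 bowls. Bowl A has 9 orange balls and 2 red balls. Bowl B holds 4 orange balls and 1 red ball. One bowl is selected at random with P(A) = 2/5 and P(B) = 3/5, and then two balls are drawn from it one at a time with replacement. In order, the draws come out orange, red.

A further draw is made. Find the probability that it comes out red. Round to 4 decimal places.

The likelihood of the observed sequence under each hypothesis: P(data | bowl A) = (9/11)(2/11) = 0.14876; P(data | bowl B) = (4/5)(1/5) = 0.16.
Weighting by the prior gives 2/5 · 0.14876 = 0.059504, 3/5 · 0.16 = 0.096; these sum to 0.1555.
Dividing through by the total gives posterior P(bowl A | data) = 0.38265, P(bowl B | data) = 0.61735.
Averaging over the posterior, P(red next | data) = (2/11)(0.38265) + (1/5)(0.61735) = 0.19304.

0.1930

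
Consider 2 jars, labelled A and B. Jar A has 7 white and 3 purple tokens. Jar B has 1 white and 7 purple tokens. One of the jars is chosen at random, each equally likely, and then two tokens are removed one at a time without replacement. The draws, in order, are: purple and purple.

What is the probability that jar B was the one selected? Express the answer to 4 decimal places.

The likelihood of the observed sequence under each hypothesis: P(data | jar A) = (3/10)(2/9) = 1/15; P(data | jar B) = (7/8)(6/7) = 3/4.
The prior-weighted likelihoods are 1/2 · 1/15 = 1/30, 1/2 · 3/4 = 3/8; summing to 49/120.
Therefore the posterior P(jar B | data) = (3/8) / (49/120) = 45/49.

0.9184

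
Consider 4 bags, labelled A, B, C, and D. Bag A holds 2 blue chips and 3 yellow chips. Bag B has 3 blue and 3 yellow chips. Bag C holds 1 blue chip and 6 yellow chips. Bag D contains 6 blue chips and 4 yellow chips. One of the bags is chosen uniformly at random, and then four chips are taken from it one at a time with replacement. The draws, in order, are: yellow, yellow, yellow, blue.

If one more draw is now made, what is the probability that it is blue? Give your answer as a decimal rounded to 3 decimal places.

Compute the likelihood of the observed sequence for each case: P(data | bag A) = (3/5)(3/5)(3/5)(2/5) = 0.0864; P(data | bag B) = (3/6)(3/6)(3/6)(3/6) = 0.0625; P(data | bag C) = (6/7)(6/7)(6/7)(1/7) = 0.089963; P(data | bag D) = (4/10)(4/10)(4/10)(6/10) = 0.0384.
The prior-weighted likelihoods are 1/4 · 0.0864 = 0.0216, 1/4 · 0.0625 = 0.015625, 1/4 · 0.089963 = 0.022491, 1/4 · 0.0384 = 0.0096; these sum to 0.069316.
Normalising, the posterior is P(bag A | data) = 0.31162, P(bag B | data) = 0.22542, P(bag C | data) = 0.32447, P(bag D | data) = 0.1385.
Averaging over the posterior, P(blue next | data) = (2/5)(0.31162) + (1/2)(0.22542) + (1/7)(0.32447) + (3/5)(0.1385) = 0.36681.

0.367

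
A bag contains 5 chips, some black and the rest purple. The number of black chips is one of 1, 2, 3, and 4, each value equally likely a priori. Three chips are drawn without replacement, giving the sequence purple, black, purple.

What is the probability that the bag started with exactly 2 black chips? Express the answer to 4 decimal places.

The likelihood of the observed sequence under each hypothesis: P(data | r = 1) = (4/5)(1/4)(3/3) = 1/5; P(data | r = 2) = (3/5)(2/4)(2/3) = 1/5; P(data | r = 3) = (2/5)(3/4)(1/3) = 1/10; P(data | r = 4) = (1/5)(4/4)(0/3) = 0.
The prior-weighted likelihoods are 1/4 · 1/5 = 1/20, 1/4 · 1/5 = 1/20, 1/4 · 1/10 = 1/40, 1/4 · 0 = 0; summing to 1/8.
By Bayes' rule, P(r = 2 | data) = (1/20) / (1/8) = 2/5.

0.4000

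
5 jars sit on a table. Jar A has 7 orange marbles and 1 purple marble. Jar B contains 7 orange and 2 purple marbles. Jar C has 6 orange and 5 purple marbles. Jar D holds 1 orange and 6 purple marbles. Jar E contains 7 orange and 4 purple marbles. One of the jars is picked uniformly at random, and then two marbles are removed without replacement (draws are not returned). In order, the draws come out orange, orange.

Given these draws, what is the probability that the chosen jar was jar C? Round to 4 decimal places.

For each hypothesis, P(data | H) works out to: P(data | jar A) = (7/8)(6/7) = 3/4; P(data | jar B) = (7/9)(6/8) = 7/12; P(data | jar C) = (6/11)(5/10) = 3/11; P(data | jar D) = (1/7)(0/6) = 0; P(data | jar E) = (7/11)(6/10) = 21/55.
The prior-weighted likelihoods are 1/5 · 3/4 = 3/20, 1/5 · 7/12 = 7/60, 1/5 · 3/11 = 3/55, 1/5 · 0 = 0, 1/5 · 21/55 = 21/275; these sum to 328/825.
By Bayes' rule, P(jar C | data) = (3/55) / (328/825) = 45/328.

0.1372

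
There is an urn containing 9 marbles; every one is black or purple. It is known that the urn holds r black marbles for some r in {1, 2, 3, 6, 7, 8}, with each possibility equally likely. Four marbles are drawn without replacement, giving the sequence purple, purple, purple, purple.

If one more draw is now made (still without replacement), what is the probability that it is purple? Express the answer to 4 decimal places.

Compute the likelihood of the observed sequence for each case: P(data | r = 1) = (8/9)(7/8)(6/7)(5/6) = 5/9; P(data | r = 2) = (7/9)(6/8)(5/7)(4/6) = 5/18; P(data | r = 3) = (6/9)(5/8)(4/7)(3/6) = 5/42; P(data | r = 6) = (3/9)(2/8)(1/7)(0/6) = 0; P(data | r = 7) = (2/9)(1/8)(0/7) = 0; P(data | r = 8) = (1/9)(0/8) = 0.
Multiplying each by its prior: 1/6 · 5/9 = 5/54, 1/6 · 5/18 = 5/108, 1/6 · 5/42 = 5/252, 1/6 · 0 = 0, 1/6 · 0 = 0, 1/6 · 0 = 0; these sum to 10/63.
Dividing through by the total gives posterior P(r = 1 | data) = 7/12, P(r = 2 | data) = 7/24, P(r = 3 | data) = 1/8, P(r = 6 | data) = 0, P(r = 7 | data) = 0, P(r = 8 | data) = 0.
Averaging over the posterior, P(purple next | data) = (4/5)(7/12) + (3/5)(7/24) + (2/5)(1/8) = 83/120.

0.6917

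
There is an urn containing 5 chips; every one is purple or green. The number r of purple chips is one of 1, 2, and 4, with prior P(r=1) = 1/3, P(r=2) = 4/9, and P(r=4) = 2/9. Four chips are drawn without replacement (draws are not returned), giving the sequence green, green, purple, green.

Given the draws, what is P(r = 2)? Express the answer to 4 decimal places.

0.4000

Under each hypothesis, the probability of the observed sequence is: P(data | r = 1) = (4/5)(3/4)(1/3)(2/2) = 1/5; P(data | r = 2) = (3/5)(2/4)(2/3)(1/2) = 1/10; P(data | r = 4) = (1/5)(0/4) = 0.
The prior-weighted likelihoods are 1/3 · 1/5 = 1/15, 4/9 · 1/10 = 2/45, 2/9 · 0 = 0; with total 1/9.
By Bayes' rule, P(r = 2 | data) = (2/45) / (1/9) = 2/5.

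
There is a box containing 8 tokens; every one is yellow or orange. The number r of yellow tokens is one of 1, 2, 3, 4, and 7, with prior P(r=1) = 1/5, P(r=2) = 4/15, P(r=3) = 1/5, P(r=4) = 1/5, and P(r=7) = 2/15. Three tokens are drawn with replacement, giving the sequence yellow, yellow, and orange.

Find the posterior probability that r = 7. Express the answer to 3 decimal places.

0.181

Compute the likelihood of the observed sequence for each case: P(data | r = 1) = (1/8)(1/8)(7/8) = 0.013672; P(data | r = 2) = (2/8)(2/8)(6/8) = 0.046875; P(data | r = 3) = (3/8)(3/8)(5/8) = 0.087891; P(data | r = 4) = (4/8)(4/8)(4/8) = 0.125; P(data | r = 7) = (7/8)(7/8)(1/8) = 0.095703.
The prior-weighted likelihoods are 1/5 · 0.013672 = 0.0027344, 4/15 · 0.046875 = 0.0125, 1/5 · 0.087891 = 0.017578, 1/5 · 0.125 = 0.025, 2/15 · 0.095703 = 0.01276; with total 0.070573.
Hence P(r = 7 | data) = (0.01276) / (0.070573) = 0.18081.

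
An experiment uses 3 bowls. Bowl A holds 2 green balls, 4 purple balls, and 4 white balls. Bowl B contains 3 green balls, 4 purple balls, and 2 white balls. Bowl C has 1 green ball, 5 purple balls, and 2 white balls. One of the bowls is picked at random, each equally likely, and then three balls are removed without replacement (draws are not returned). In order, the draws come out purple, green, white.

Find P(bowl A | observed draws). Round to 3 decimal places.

Under each hypothesis, the probability of the observed sequence is: P(data | bowl A) = (4/10)(2/9)(4/8) = 0.044444; P(data | bowl B) = (4/9)(3/8)(2/7) = 0.047619; P(data | bowl C) = (5/8)(1/7)(2/6) = 0.029762.
Multiplying each by its prior: 1/3 · 0.044444 = 0.014815, 1/3 · 0.047619 = 0.015873, 1/3 · 0.029762 = 0.0099206; with total 0.040608.
By Bayes' rule, P(bowl A | data) = (0.014815) / (0.040608) = 0.36482.

0.365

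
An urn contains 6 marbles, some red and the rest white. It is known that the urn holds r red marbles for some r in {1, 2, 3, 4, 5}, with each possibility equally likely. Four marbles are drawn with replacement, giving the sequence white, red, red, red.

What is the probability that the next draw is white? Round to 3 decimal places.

For each hypothesis, P(data | H) works out to: P(data | r = 1) = (5/6)(1/6)(1/6)(1/6) = 0.003858; P(data | r = 2) = (4/6)(2/6)(2/6)(2/6) = 0.024691; P(data | r = 3) = (3/6)(3/6)(3/6)(3/6) = 0.0625; P(data | r = 4) = (2/6)(4/6)(4/6)(4/6) = 0.098765; P(data | r = 5) = (1/6)(5/6)(5/6)(5/6) = 0.096451.
Weighting by the prior gives 1/5 · 0.003858 = 0.0007716, 1/5 · 0.024691 = 0.0049383, 1/5 · 0.0625 = 0.0125, 1/5 · 0.098765 = 0.019753, 1/5 · 0.096451 = 0.01929; summing to 0.057253.
Normalising, the posterior is P(r = 1 | data) = 0.013477, P(r = 2 | data) = 0.086253, P(r = 3 | data) = 0.21833, P(r = 4 | data) = 0.34501, P(r = 5 | data) = 0.33693.
So P(white next | data) = Σ P(white next | H) P(H | data) = (5/6)(0.013477) + (2/3)(0.086253) + (1/2)(0.21833) + (1/3)(0.34501) + (1/6)(0.33693) = 0.34906.

0.349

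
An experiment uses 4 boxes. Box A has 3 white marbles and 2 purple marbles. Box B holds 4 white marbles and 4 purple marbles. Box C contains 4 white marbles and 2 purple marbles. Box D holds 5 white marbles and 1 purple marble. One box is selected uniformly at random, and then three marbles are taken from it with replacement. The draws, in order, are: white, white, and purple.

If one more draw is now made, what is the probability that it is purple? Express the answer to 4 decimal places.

0.3542

Compute the likelihood of the observed sequence for each case: P(data | box A) = (3/5)(3/5)(2/5) = 0.144; P(data | box B) = (4/8)(4/8)(4/8) = 0.125; P(data | box C) = (4/6)(4/6)(2/6) = 0.14815; P(data | box D) = (5/6)(5/6)(1/6) = 0.11574.
Multiplying each by its prior: 1/4 · 0.144 = 0.036, 1/4 · 0.125 = 0.03125, 1/4 · 0.14815 = 0.037037, 1/4 · 0.11574 = 0.028935; with total 0.13322.
Dividing through by the total gives posterior P(box A | data) = 0.27023, P(box B | data) = 0.23457, P(box C | data) = 0.27801, P(box D | data) = 0.21719.
So P(purple next | data) = Σ P(purple next | H) P(H | data) = (2/5)(0.27023) + (1/2)(0.23457) + (1/3)(0.27801) + (1/6)(0.21719) = 0.35424.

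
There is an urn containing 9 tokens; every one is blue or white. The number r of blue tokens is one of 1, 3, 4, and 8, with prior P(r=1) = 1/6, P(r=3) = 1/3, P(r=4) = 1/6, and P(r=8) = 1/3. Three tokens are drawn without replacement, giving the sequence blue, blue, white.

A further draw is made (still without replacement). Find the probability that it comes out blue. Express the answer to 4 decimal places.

The likelihood of the observed sequence under each hypothesis: P(data | r = 1) = (1/9)(0/8) = 0; P(data | r = 3) = (3/9)(2/8)(6/7) = 1/14; P(data | r = 4) = (4/9)(3/8)(5/7) = 5/42; P(data | r = 8) = (8/9)(7/8)(1/7) = 1/9.
The prior-weighted likelihoods are 1/6 · 0 = 0, 1/3 · 1/14 = 1/42, 1/6 · 5/42 = 5/252, 1/3 · 1/9 = 1/27; summing to 61/756.
Normalising, the posterior is P(r = 1 | data) = 0, P(r = 3 | data) = 18/61, P(r = 4 | data) = 15/61, P(r = 8 | data) = 28/61.
So P(blue next | data) = Σ P(blue next | H) P(H | data) = (1/6)(18/61) + (1/3)(15/61) + (1)(28/61) = 36/61.

0.5902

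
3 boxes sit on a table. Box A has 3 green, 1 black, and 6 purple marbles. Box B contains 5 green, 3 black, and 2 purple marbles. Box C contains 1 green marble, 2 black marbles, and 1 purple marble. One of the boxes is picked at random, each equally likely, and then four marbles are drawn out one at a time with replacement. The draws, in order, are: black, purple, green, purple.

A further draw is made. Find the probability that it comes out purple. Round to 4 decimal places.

0.3914

Under each hypothesis, the probability of the observed sequence is: P(data | box A) = (1/10)(6/10)(3/10)(6/10) = 0.0108; P(data | box B) = (3/10)(2/10)(5/10)(2/10) = 0.006; P(data | box C) = (2/4)(1/4)(1/4)(1/4) = 0.0078125.
Multiplying each by its prior: 1/3 · 0.0108 = 0.0036, 1/3 · 0.006 = 0.002, 1/3 · 0.0078125 = 0.0026042; summing to 0.0082042.
The posterior is then P(box A | data) = 0.4388, P(box B | data) = 0.24378, P(box C | data) = 0.31742.
Averaging over the posterior, P(purple next | data) = (3/5)(0.4388) + (1/5)(0.24378) + (1/4)(0.31742) = 0.39139.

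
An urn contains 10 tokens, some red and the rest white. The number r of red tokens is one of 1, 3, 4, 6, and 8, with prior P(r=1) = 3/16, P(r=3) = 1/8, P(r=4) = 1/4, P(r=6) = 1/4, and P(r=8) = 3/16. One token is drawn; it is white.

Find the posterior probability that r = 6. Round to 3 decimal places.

0.184

For each hypothesis, P(data | H) works out to: P(data | r = 1) = (9/10) = 9/10; P(data | r = 3) = (7/10) = 7/10; P(data | r = 4) = (6/10) = 3/5; P(data | r = 6) = (4/10) = 2/5; P(data | r = 8) = (2/10) = 1/5.
The prior-weighted likelihoods are 3/16 · 9/10 = 27/160, 1/8 · 7/10 = 7/80, 1/4 · 3/5 = 3/20, 1/4 · 2/5 = 1/10, 3/16 · 1/5 = 3/80; these sum to 87/160.
So P(r = 6 | data) = (1/10) / (87/160) = 16/87.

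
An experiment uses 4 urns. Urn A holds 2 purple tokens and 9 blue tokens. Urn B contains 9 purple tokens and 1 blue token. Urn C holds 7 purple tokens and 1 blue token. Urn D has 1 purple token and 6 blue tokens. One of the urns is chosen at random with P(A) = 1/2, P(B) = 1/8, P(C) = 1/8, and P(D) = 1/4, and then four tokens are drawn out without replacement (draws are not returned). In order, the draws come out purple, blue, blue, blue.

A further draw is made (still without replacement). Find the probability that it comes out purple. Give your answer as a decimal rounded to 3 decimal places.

The likelihood of the observed sequence under each hypothesis: P(data | urn A) = (2/11)(9/10)(8/9)(7/8) = 0.12727; P(data | urn B) = (9/10)(1/9)(0/8) = 0; P(data | urn C) = (7/8)(1/7)(0/6) = 0; P(data | urn D) = (1/7)(6/6)(5/5)(4/4) = 0.14286.
The prior-weighted likelihoods are 1/2 · 0.12727 = 0.063636, 1/8 · 0 = 0, 1/8 · 0 = 0, 1/4 · 0.14286 = 0.035714; with total 0.099351.
The posterior is then P(urn A | data) = 0.64052, P(urn B | data) = 0, P(urn C | data) = 0, P(urn D | data) = 0.35948.
The predictive probability is P(purple next | data) = (1/7)(0.64052) + (0)(0.35948) = 0.091503.

0.092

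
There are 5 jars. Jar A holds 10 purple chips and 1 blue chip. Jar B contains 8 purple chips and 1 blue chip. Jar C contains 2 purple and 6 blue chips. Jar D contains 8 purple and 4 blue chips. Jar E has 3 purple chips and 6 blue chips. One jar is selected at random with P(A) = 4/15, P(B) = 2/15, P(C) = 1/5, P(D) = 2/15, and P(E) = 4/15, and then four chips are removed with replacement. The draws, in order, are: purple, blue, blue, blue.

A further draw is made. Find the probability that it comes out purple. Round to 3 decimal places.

0.324

Compute the likelihood of the observed sequence for each case: P(data | jar A) = (10/11)(1/11)(1/11)(1/11) = 0.00068301; P(data | jar B) = (8/9)(1/9)(1/9)(1/9) = 0.0012193; P(data | jar C) = (2/8)(6/8)(6/8)(6/8) = 0.10547; P(data | jar D) = (8/12)(4/12)(4/12)(4/12) = 0.024691; P(data | jar E) = (3/9)(6/9)(6/9)(6/9) = 0.098765.
The prior-weighted likelihoods are 4/15 · 0.00068301 = 0.00018214, 2/15 · 0.0012193 = 0.00016258, 1/5 · 0.10547 = 0.021094, 2/15 · 0.024691 = 0.0032922, 4/15 · 0.098765 = 0.026337; summing to 0.051068.
Dividing through by the total gives posterior P(jar A | data) = 0.0035666, P(jar B | data) = 0.0031835, P(jar C | data) = 0.41305, P(jar D | data) = 0.064466, P(jar E | data) = 0.51573.
Averaging over the posterior, P(purple next | data) = (10/11)(0.0035666) + (8/9)(0.0031835) + (1/4)(0.41305) + (2/3)(0.064466) + (1/3)(0.51573) = 0.32422.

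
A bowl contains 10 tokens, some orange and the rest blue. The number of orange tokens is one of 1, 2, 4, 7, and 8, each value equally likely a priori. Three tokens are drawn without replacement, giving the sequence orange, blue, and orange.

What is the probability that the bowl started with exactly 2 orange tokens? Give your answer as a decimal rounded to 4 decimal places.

0.0491

Under each hypothesis, the probability of the observed sequence is: P(data | r = 1) = (1/10)(9/9)(0/8) = 0; P(data | r = 2) = (2/10)(8/9)(1/8) = 0.022222; P(data | r = 4) = (4/10)(6/9)(3/8) = 0.1; P(data | r = 7) = (7/10)(3/9)(6/8) = 0.175; P(data | r = 8) = (8/10)(2/9)(7/8) = 0.15556.
Weighting by the prior gives 1/5 · 0 = 0, 1/5 · 0.022222 = 0.0044444, 1/5 · 0.1 = 0.02, 1/5 · 0.175 = 0.035, 1/5 · 0.15556 = 0.031111; summing to 0.090556.
So P(r = 2 | data) = (0.0044444) / (0.090556) = 0.04908.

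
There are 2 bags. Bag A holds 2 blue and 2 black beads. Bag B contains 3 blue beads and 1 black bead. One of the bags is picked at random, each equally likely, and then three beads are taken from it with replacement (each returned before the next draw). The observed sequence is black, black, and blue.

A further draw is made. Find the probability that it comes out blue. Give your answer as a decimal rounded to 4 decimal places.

0.5682

For each hypothesis, P(data | H) works out to: P(data | bag A) = (2/4)(2/4)(2/4) = 1/8; P(data | bag B) = (1/4)(1/4)(3/4) = 3/64.
The prior-weighted likelihoods are 1/2 · 1/8 = 1/16, 1/2 · 3/64 = 3/128; with total 11/128.
The posterior is then P(bag A | data) = 8/11, P(bag B | data) = 3/11.
So P(blue next | data) = Σ P(blue next | H) P(H | data) = (1/2)(8/11) + (3/4)(3/11) = 25/44.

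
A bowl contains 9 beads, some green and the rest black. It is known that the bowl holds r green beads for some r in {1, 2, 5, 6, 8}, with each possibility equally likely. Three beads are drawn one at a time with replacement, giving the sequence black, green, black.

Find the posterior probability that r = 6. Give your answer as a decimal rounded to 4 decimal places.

0.1776

Compute the likelihood of the observed sequence for each case: P(data | r = 1) = (8/9)(1/9)(8/9) = 0.087791; P(data | r = 2) = (7/9)(2/9)(7/9) = 0.13443; P(data | r = 5) = (4/9)(5/9)(4/9) = 0.10974; P(data | r = 6) = (3/9)(6/9)(3/9) = 0.074074; P(data | r = 8) = (1/9)(8/9)(1/9) = 0.010974.
The prior-weighted likelihoods are 1/5 · 0.087791 = 0.017558, 1/5 · 0.13443 = 0.026886, 1/5 · 0.10974 = 0.021948, 1/5 · 0.074074 = 0.014815, 1/5 · 0.010974 = 0.0021948; summing to 0.083402.
Therefore the posterior P(r = 6 | data) = (0.014815) / (0.083402) = 0.17763.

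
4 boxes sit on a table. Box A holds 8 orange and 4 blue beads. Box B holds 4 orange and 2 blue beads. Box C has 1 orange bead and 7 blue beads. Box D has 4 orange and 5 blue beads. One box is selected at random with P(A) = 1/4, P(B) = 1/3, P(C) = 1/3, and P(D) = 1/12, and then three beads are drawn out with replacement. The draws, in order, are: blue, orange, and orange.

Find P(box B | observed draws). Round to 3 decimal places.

Compute the likelihood of the observed sequence for each case: P(data | box A) = (4/12)(8/12)(8/12) = 0.14815; P(data | box B) = (2/6)(4/6)(4/6) = 0.14815; P(data | box C) = (7/8)(1/8)(1/8) = 0.013672; P(data | box D) = (5/9)(4/9)(4/9) = 0.10974.
Multiplying each by its prior: 1/4 · 0.14815 = 0.037037, 1/3 · 0.14815 = 0.049383, 1/3 · 0.013672 = 0.0045573, 1/12 · 0.10974 = 0.0091449; summing to 0.10012.
Therefore the posterior P(box B | data) = (0.049383) / (0.10012) = 0.49323.

0.493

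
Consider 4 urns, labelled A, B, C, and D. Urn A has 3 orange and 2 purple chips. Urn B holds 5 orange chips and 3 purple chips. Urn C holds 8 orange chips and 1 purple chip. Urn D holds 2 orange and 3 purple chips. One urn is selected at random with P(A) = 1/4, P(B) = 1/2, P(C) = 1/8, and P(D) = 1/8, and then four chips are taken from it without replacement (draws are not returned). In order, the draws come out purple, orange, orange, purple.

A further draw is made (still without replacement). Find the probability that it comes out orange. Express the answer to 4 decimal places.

0.7073

Compute the likelihood of the observed sequence for each case: P(data | urn A) = (2/5)(3/4)(2/3)(1/2) = 1/10; P(data | urn B) = (3/8)(5/7)(4/6)(2/5) = 1/14; P(data | urn C) = (1/9)(8/8)(7/7)(0/6) = 0; P(data | urn D) = (3/5)(2/4)(1/3)(2/2) = 1/10.
The prior-weighted likelihoods are 1/4 · 1/10 = 1/40, 1/2 · 1/14 = 1/28, 1/8 · 0 = 0, 1/8 · 1/10 = 1/80; summing to 41/560.
Dividing through by the total gives posterior P(urn A | data) = 14/41, P(urn B | data) = 20/41, P(urn C | data) = 0, P(urn D | data) = 7/41.
The predictive probability is P(orange next | data) = (1)(14/41) + (3/4)(20/41) + (0)(7/41) = 29/41.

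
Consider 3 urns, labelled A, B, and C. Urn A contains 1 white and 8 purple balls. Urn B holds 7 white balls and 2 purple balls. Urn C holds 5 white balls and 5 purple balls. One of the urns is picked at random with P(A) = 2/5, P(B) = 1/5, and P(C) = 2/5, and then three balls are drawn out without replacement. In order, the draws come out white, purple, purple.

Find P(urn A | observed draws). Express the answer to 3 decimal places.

The likelihood of the observed sequence under each hypothesis: P(data | urn A) = (1/9)(8/8)(7/7) = 1/9; P(data | urn B) = (7/9)(2/8)(1/7) = 1/36; P(data | urn C) = (5/10)(5/9)(4/8) = 5/36.
The prior-weighted likelihoods are 2/5 · 1/9 = 2/45, 1/5 · 1/36 = 1/180, 2/5 · 5/36 = 1/18; these sum to 19/180.
Hence P(urn A | data) = (2/45) / (19/180) = 8/19.

0.421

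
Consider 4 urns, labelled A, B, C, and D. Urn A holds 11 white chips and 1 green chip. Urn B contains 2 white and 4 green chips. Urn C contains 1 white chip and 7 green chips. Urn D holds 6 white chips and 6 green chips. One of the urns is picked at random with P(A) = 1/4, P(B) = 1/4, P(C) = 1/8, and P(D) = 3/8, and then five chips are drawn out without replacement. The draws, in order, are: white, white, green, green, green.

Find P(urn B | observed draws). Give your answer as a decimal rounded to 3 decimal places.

0.540

For each hypothesis, P(data | H) works out to: P(data | urn A) = (11/12)(10/11)(1/10)(0/9) = 0; P(data | urn B) = (2/6)(1/5)(4/4)(3/3)(2/2) = 0.066667; P(data | urn C) = (1/8)(0/7) = 0; P(data | urn D) = (6/12)(5/11)(6/10)(5/9)(4/8) = 0.037879.
The prior-weighted likelihoods are 1/4 · 0 = 0, 1/4 · 0.066667 = 0.016667, 1/8 · 0 = 0, 3/8 · 0.037879 = 0.014205; with total 0.030871.
By Bayes' rule, P(urn B | data) = (0.016667) / (0.030871) = 0.53988.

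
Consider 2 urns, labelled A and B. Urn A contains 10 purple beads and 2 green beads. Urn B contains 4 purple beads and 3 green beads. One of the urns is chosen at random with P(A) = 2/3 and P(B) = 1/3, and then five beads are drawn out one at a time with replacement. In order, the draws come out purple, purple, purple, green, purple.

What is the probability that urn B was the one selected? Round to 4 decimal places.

0.2213

Compute the likelihood of the observed sequence for each case: P(data | urn A) = (10/12)(10/12)(10/12)(2/12)(10/12) = 0.080376; P(data | urn B) = (4/7)(4/7)(4/7)(3/7)(4/7) = 0.045695.
The prior-weighted likelihoods are 2/3 · 0.080376 = 0.053584, 1/3 · 0.045695 = 0.015232; these sum to 0.068815.
By Bayes' rule, P(urn B | data) = (0.015232) / (0.068815) = 0.22134.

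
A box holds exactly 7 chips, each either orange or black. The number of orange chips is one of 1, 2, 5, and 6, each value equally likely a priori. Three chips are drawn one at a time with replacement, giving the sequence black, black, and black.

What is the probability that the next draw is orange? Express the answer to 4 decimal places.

0.2090

Compute the likelihood of the observed sequence for each case: P(data | r = 1) = (6/7)(6/7)(6/7) = 0.62974; P(data | r = 2) = (5/7)(5/7)(5/7) = 0.36443; P(data | r = 5) = (2/7)(2/7)(2/7) = 0.023324; P(data | r = 6) = (1/7)(1/7)(1/7) = 0.0029155.
Multiplying each by its prior: 1/4 · 0.62974 = 0.15743, 1/4 · 0.36443 = 0.091108, 1/4 · 0.023324 = 0.0058309, 1/4 · 0.0029155 = 0.00072886; with total 0.2551.
Dividing through by the total gives posterior P(r = 1 | data) = 0.61714, P(r = 2 | data) = 0.35714, P(r = 5 | data) = 0.022857, P(r = 6 | data) = 0.0028571.
The predictive probability is P(orange next | data) = (1/7)(0.61714) + (2/7)(0.35714) + (5/7)(0.022857) + (6/7)(0.0028571) = 0.20898.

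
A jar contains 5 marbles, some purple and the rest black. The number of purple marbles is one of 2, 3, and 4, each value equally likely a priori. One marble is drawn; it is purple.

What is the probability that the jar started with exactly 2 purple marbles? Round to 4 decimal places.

0.2222

Compute the likelihood of this draw for each case: P(data | r = 2) = (2/5) = 2/5; P(data | r = 3) = (3/5) = 3/5; P(data | r = 4) = (4/5) = 4/5.
Multiplying each by its prior: 1/3 · 2/5 = 2/15, 1/3 · 3/5 = 1/5, 1/3 · 4/5 = 4/15; these sum to 3/5.
By Bayes' rule, P(r = 2 | data) = (2/15) / (3/5) = 2/9.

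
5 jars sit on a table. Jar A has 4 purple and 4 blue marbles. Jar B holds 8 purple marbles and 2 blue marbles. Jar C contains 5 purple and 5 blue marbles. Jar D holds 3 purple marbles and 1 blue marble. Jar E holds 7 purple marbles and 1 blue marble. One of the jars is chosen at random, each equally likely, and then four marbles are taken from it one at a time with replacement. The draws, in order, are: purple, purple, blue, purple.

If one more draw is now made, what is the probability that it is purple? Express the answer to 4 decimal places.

0.7124

For each hypothesis, P(data | H) works out to: P(data | jar A) = (4/8)(4/8)(4/8)(4/8) = 0.0625; P(data | jar B) = (8/10)(8/10)(2/10)(8/10) = 0.1024; P(data | jar C) = (5/10)(5/10)(5/10)(5/10) = 0.0625; P(data | jar D) = (3/4)(3/4)(1/4)(3/4) = 0.10547; P(data | jar E) = (7/8)(7/8)(1/8)(7/8) = 0.08374.
Weighting by the prior gives 1/5 · 0.0625 = 0.0125, 1/5 · 0.1024 = 0.02048, 1/5 · 0.0625 = 0.0125, 1/5 · 0.10547 = 0.021094, 1/5 · 0.08374 = 0.016748; these sum to 0.083322.
Normalising, the posterior is P(jar A | data) = 0.15002, P(jar B | data) = 0.24579, P(jar C | data) = 0.15002, P(jar D | data) = 0.25316, P(jar E | data) = 0.201.
So P(purple next | data) = Σ P(purple next | H) P(H | data) = (1/2)(0.15002) + (4/5)(0.24579) + (1/2)(0.15002) + (3/4)(0.25316) + (7/8)(0.201) = 0.7124.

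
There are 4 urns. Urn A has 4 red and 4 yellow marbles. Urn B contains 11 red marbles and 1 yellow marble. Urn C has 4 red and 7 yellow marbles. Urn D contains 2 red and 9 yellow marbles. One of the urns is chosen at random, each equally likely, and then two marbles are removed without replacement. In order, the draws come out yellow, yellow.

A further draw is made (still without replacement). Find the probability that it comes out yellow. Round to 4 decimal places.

Compute the likelihood of the observed sequence for each case: P(data | urn A) = (4/8)(3/7) = 0.21429; P(data | urn B) = (1/12)(0/11) = 0; P(data | urn C) = (7/11)(6/10) = 0.38182; P(data | urn D) = (9/11)(8/10) = 0.65455.
Weighting by the prior gives 1/4 · 0.21429 = 0.053571, 1/4 · 0 = 0, 1/4 · 0.38182 = 0.095455, 1/4 · 0.65455 = 0.16364; with total 0.31266.
Normalising, the posterior is P(urn A | data) = 0.17134, P(urn B | data) = 0, P(urn C | data) = 0.3053, P(urn D | data) = 0.52336.
The predictive probability is P(yellow next | data) = (1/3)(0.17134) + (5/9)(0.3053) + (7/9)(0.52336) = 0.63378.

0.6338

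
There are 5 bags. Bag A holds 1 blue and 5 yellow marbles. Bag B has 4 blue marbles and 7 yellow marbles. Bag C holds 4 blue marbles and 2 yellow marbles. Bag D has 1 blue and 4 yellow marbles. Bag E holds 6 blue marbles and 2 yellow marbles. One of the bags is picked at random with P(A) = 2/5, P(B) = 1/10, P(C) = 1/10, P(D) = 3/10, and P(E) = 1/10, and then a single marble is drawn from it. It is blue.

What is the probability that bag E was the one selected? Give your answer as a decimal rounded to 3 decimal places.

Compute the likelihood of this draw for each case: P(data | bag A) = (1/6) = 0.16667; P(data | bag B) = (4/11) = 0.36364; P(data | bag C) = (4/6) = 0.66667; P(data | bag D) = (1/5) = 0.2; P(data | bag E) = (6/8) = 0.75.
The prior-weighted likelihoods are 2/5 · 0.16667 = 0.066667, 1/10 · 0.36364 = 0.036364, 1/10 · 0.66667 = 0.066667, 3/10 · 0.2 = 0.06, 1/10 · 0.75 = 0.075; with total 0.3047.
Hence P(bag E | data) = (0.075) / (0.3047) = 0.24615.

0.246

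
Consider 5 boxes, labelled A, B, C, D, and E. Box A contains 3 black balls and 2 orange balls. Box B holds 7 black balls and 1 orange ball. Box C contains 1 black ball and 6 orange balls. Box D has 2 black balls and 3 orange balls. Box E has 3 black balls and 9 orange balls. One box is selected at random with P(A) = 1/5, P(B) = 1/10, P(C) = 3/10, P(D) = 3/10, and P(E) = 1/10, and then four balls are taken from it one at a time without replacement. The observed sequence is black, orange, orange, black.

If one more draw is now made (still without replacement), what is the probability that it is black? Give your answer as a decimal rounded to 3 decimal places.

For each hypothesis, P(data | H) works out to: P(data | box A) = (3/5)(2/4)(1/3)(2/2) = 0.1; P(data | box B) = (7/8)(1/7)(0/6) = 0; P(data | box C) = (1/7)(6/6)(5/5)(0/4) = 0; P(data | box D) = (2/5)(3/4)(2/3)(1/2) = 0.1; P(data | box E) = (3/12)(9/11)(8/10)(2/9) = 0.036364.
The prior-weighted likelihoods are 1/5 · 0.1 = 0.02, 1/10 · 0 = 0, 3/10 · 0 = 0, 3/10 · 0.1 = 0.03, 1/10 · 0.036364 = 0.0036364; summing to 0.053636.
The posterior is then P(box A | data) = 0.37288, P(box B | data) = 0, P(box C | data) = 0, P(box D | data) = 0.55932, P(box E | data) = 0.067797.
So P(black next | data) = Σ P(black next | H) P(H | data) = (1)(0.37288) + (0)(0.55932) + (1/8)(0.067797) = 0.38136.

0.381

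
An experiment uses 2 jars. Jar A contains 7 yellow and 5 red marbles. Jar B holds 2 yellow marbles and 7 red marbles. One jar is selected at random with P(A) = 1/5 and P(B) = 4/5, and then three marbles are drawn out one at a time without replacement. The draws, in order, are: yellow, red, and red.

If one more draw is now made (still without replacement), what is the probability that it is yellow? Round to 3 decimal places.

Compute the likelihood of the observed sequence for each case: P(data | jar A) = (7/12)(5/11)(4/10) = 7/66; P(data | jar B) = (2/9)(7/8)(6/7) = 1/6.
Weighting by the prior gives 1/5 · 7/66 = 7/330, 4/5 · 1/6 = 2/15; with total 17/110.
The posterior is then P(jar A | data) = 7/51, P(jar B | data) = 44/51.
So P(yellow next | data) = Σ P(yellow next | H) P(H | data) = (2/3)(7/51) + (1/6)(44/51) = 4/17.

0.235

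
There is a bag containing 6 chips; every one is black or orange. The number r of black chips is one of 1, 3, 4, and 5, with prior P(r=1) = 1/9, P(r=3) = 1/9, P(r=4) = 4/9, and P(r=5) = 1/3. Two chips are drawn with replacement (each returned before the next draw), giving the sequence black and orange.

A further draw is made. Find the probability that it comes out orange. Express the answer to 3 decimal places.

0.358

The likelihood of the observed sequence under each hypothesis: P(data | r = 1) = (1/6)(5/6) = 5/36; P(data | r = 3) = (3/6)(3/6) = 1/4; P(data | r = 4) = (4/6)(2/6) = 2/9; P(data | r = 5) = (5/6)(1/6) = 5/36.
The prior-weighted likelihoods are 1/9 · 5/36 = 5/324, 1/9 · 1/4 = 1/36, 4/9 · 2/9 = 8/81, 1/3 · 5/36 = 5/108; summing to 61/324.
Dividing through by the total gives posterior P(r = 1 | data) = 5/61, P(r = 3 | data) = 9/61, P(r = 4 | data) = 32/61, P(r = 5 | data) = 15/61.
Averaging over the posterior, P(orange next | data) = (5/6)(5/61) + (1/2)(9/61) + (1/3)(32/61) + (1/6)(15/61) = 131/366.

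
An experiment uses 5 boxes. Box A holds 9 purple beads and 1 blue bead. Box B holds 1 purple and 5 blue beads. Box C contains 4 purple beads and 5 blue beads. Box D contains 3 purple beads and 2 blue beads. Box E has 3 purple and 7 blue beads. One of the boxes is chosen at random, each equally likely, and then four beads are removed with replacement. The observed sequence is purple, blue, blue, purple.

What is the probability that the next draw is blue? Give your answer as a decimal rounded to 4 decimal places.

0.5507

For each hypothesis, P(data | H) works out to: P(data | box A) = (9/10)(1/10)(1/10)(9/10) = 0.0081; P(data | box B) = (1/6)(5/6)(5/6)(1/6) = 0.01929; P(data | box C) = (4/9)(5/9)(5/9)(4/9) = 0.060966; P(data | box D) = (3/5)(2/5)(2/5)(3/5) = 0.0576; P(data | box E) = (3/10)(7/10)(7/10)(3/10) = 0.0441.
Multiplying each by its prior: 1/5 · 0.0081 = 0.00162, 1/5 · 0.01929 = 0.003858, 1/5 · 0.060966 = 0.012193, 1/5 · 0.0576 = 0.01152, 1/5 · 0.0441 = 0.00882; summing to 0.038011.
Dividing through by the total gives posterior P(box A | data) = 0.042619, P(box B | data) = 0.1015, P(box C | data) = 0.32078, P(box D | data) = 0.30307, P(box E | data) = 0.23204.
The predictive probability is P(blue next | data) = (1/10)(0.042619) + (5/6)(0.1015) + (5/9)(0.32078) + (2/5)(0.30307) + (7/10)(0.23204) = 0.55071.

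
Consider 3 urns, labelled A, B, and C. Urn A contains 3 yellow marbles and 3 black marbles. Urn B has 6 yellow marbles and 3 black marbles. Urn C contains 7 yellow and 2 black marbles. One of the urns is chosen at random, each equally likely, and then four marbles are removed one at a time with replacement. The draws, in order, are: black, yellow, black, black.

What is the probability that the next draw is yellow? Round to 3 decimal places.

0.568

Compute the likelihood of the observed sequence for each case: P(data | urn A) = (3/6)(3/6)(3/6)(3/6) = 0.0625; P(data | urn B) = (3/9)(6/9)(3/9)(3/9) = 0.024691; P(data | urn C) = (2/9)(7/9)(2/9)(2/9) = 0.0085353.
The prior-weighted likelihoods are 1/3 · 0.0625 = 0.020833, 1/3 · 0.024691 = 0.0082305, 1/3 · 0.0085353 = 0.0028451; with total 0.031909.
Normalising, the posterior is P(urn A | data) = 0.6529, P(urn B | data) = 0.25794, P(urn C | data) = 0.089163.
So P(yellow next | data) = Σ P(yellow next | H) P(H | data) = (1/2)(0.6529) + (2/3)(0.25794) + (7/9)(0.089163) = 0.56776.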